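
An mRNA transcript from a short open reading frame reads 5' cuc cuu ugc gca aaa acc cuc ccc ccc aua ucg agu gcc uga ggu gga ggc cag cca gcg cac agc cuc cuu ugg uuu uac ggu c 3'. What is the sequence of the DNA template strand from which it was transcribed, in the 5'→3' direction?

5′-GACCGTAAAACCAAAGGAGGCTGTGCGCTGGCTGGCCTCCACCTCAGGCACTCGATATGGGGGGGAGGGTTTTTGCGCAAAGGAG-3′

Replace U with T to get the coding DNA strand: CTCCTTTGCGCAAAAACCCTCCCCCCCATATCGAGTGCCTGAGGTGGAGGCCAGCCAGCGCACAGCCTCCTTTGGTTTTACGGTC. The template strand is its reverse complement (complement GAGGAAACGCGTTTTTGGGAGGGGGGGTATAGCTCACGGACTCCACCTCCGGTCGGTCGCGTGTCGGAGGAAACCAAAATGCCAG, then reverse).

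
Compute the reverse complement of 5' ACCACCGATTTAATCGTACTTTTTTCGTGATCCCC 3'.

Complement each base (A↔T, G↔C): TGGTGGCTAAATTAGCATGAAAAAAGCACTAGGGG. Then reverse.

5'-GGGGATCACGAAAAAAGTACGATTAAATCGGTGGT-3'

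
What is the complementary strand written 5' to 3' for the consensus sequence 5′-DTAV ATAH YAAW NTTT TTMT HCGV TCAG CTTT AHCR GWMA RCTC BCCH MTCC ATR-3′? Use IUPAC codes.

Standard pairs A↔T, G↔C; ambiguity codes pair R↔Y, M↔K, W↔W, B↔V, D↔H, N↔N. Complement (HATBTATDRTTWNAAAAAKADGCBAGTCGAAATDGYCWKTYGAGVGGDKAGGTAY), then reverse for 5'→3'.

5'-YATGGAKDGGVGAGYTKWCYGDTAAAGCTGABCGDAKAAAAANWTTRDTATBTAH-3'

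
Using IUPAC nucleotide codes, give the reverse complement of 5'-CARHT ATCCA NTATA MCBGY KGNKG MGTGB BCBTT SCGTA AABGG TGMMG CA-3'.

5′-TGCKKCACCVTTTACGSAAVGVVCACKCMNCMRCVGKTATANTGGATADYTG-3′

Standard pairs A↔T, G↔C; ambiguity codes pair R↔Y, M↔K, S↔S, B↔V, H↔D, N↔N. Complement (GTYDATAGGTNATATKGVCRMCNMCKCACVVGVAASGCATTTVCCACKKCGT), then reverse for 5'→3'.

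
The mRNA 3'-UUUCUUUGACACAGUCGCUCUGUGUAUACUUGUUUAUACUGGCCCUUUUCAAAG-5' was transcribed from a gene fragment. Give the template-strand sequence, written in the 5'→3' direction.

5'-AAAGAAACTGTGTCAGCGAGACACATATGAACAAATATGACCGGGAAAAGTTTC-3'

Written 5'→3' the mRNA is GAAACUUUUCCCGGUCAUAUUUGUUCAUAUGUGUCUCGCUGACACAGUUUCUUU, so the coding DNA strand is GAAACTTTTCCCGGTCATATTTGTTCATATGTGTCTCGCTGACACAGTTTCTTT. The template is its reverse complement.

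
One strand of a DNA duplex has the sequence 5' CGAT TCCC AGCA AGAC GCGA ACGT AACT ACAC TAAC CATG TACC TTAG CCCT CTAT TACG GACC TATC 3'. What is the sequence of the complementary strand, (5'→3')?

The complement of CGATTCCCAGCAAGACGCGAACGTAACTACACTAACCATGTACCTTAGCCCTCTATTACGGACCTATC is GCTAAGGGTCGTTCTGCGCTTGCATTGATGTGATTGGTACATGGAATCGGGAGATAATGCCTGGATAG (A↔T, G↔C). DNA strands are antiparallel, so the complementary strand runs 3'→5'; reversing gives the 5'→3' form.

5′-GATAGGTCCGTAATAGAGGGCTAAGGTACATGGTTAGTGTAGTTACGTTCGCGTCTTGCTGGGAATCG-3′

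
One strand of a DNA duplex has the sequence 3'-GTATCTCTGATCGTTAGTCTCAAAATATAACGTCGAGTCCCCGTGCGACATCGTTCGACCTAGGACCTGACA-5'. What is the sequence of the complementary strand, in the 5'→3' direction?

The strand is given 3'→5', so its complement runs 5'→3' in the same left-to-right order: pair each base A↔T, G↔C.

5'-CATAGAGACTAGCAATCAGAGTTTTATATTGCAGCTCAGGGGCACGCTGTAGCAAGCTGGATCCTGGACTGT-3'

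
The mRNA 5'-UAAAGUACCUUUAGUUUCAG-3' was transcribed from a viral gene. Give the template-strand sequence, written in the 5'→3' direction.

5'-CTGAAACTAAAGGTACTTTA-3'

Replace U with T to get the coding DNA strand: TAAAGTACCTTTAGTTTCAG. The template strand is its reverse complement (complement ATTTCATGGAAATCAAAGTC, then reverse).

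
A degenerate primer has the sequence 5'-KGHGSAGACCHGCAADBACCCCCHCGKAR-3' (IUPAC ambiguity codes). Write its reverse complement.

Standard pairs A↔T, G↔C; ambiguity codes pair R↔Y, K↔M, S↔S, B↔V, D↔H. Complement (MCDCSTCTGGDCGTTHVTGGGGGDGCMTY), then reverse for 5'→3'.

5'-YTMCGDGGGGGTVHTTGCDGGTCTSCDCM-3'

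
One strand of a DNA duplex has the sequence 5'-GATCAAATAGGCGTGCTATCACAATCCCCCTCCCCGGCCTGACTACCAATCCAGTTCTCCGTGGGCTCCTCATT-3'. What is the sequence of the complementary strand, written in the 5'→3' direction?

Pairing A↔T and G↔C gives CTAGTTTATCCGCACGATAGTGTTAGGGGGAGGGGCCGGACTGATGGTTAGGTCAAGAGGCACCCGAGGAGTAA, running 3'→5'. Reverse for the 5'→3' convention.

5'-AATGAGGAGCCCACGGAGAACTGGATTGGTAGTCAGGCCGGGGAGGGGGATTGTGATAGCACGCCTATTTGATC-3'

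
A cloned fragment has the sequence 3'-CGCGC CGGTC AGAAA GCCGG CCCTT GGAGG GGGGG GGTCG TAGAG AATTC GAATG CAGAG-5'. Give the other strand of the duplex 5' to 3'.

The strand is given 3'→5', so its complement runs 5'→3' in the same left-to-right order: pair each base A↔T, G↔C.

5'-GCGCGGCCAGTCTTTCGGCCGGGAACCTCCCCCCCCCAGCATCTCTTAAGCTTACGTCTC-3'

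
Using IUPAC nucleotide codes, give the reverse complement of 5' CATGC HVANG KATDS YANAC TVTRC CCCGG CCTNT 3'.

5'-ANAGGCCGGGGYABAGTNTRSHATMCNTBDGCATG-3'

Standard pairs A↔T, G↔C; ambiguity codes pair R↔Y, K↔M, S↔S, D↔H, V↔B, N↔N. Complement (GTACGDBTNCMTAHSRTNTGABAYGGGGCCGGANA), then reverse for 5'→3'.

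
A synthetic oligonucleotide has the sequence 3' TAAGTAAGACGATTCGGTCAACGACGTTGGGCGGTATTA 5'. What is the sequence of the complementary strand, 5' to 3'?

5'-ATTCATTCTGCTAAGCCAGTTGCTGCAACCCGCCATAAT-3'

The strand is given 3'→5', so its complement runs 5'→3' in the same left-to-right order: pair each base A↔T, G↔C.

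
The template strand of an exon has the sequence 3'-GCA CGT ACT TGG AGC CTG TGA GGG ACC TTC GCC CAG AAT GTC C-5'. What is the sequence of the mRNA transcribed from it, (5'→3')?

Reading the template 3'→5' as shown, RNA polymerase pairs each base (A→U, T→A, G↔C) to build mRNA 5'→3' directly.

5'-CGUGCAUGAACCUCGGACACUCCCUGGAAGCGGGUCUUACAGG-3'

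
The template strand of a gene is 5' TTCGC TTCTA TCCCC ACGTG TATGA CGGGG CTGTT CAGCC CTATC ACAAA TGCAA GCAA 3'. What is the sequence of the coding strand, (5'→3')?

5'-TTGCTTGCATTTGTGATAGGGCTGAACAGCCCCGTCATACACGTGGGGATAGAAGCGAA-3'

The coding strand is complementary and antiparallel to the template: take the complement (A↔T, G↔C) and reverse.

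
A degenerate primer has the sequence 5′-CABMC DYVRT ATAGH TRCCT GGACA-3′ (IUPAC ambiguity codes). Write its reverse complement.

5′-TGTCCAGGYADCTATAYBRHGKVTG-3′

Standard pairs A↔T, G↔C; ambiguity codes pair R↔Y, M↔K, B↔V, D↔H. Complement (GTVKGHRBYATATCDAYGGACCTGT), then reverse for 5'→3'.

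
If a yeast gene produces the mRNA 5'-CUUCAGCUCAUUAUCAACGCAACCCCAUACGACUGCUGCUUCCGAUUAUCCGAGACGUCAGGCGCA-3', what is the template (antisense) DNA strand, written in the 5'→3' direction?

Replace U with T to get the coding DNA strand: CTTCAGCTCATTATCAACGCAACCCCATACGACTGCTGCTTCCGATTATCCGAGACGTCAGGCGCA. The template strand is its reverse complement (complement GAAGTCGAGTAATAGTTGCGTTGGGGTATGCTGACGACGAAGGCTAATAGGCTCTGCAGTCCGCGT, then reverse).

5'-TGCGCCTGACGTCTCGGATAATCGGAAGCAGCAGTCGTATGGGGTTGCGTTGATAATGAGCTGAAG-3'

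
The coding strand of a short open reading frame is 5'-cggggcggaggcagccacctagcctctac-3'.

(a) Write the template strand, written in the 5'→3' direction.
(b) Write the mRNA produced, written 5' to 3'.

(a) The template strand is the reverse complement of the coding strand: complement GCCCCGCCTCCGTCGGTGGATCGGAGATG, then reverse.
(b) mRNA matches the coding strand with T→U.

(a) 5'-GTAGAGGCTAGGTGGCTGCCTCCGCCCCG-3'
(b) 5′-CGGGGCGGAGGCAGCCACCUAGCCUCUAC-3′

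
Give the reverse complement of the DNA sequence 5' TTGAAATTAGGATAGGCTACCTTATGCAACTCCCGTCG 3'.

5'-CGACGGGAGTTGCATAAGGTAGCCTATCCTAATTTCAA-3'

Reading the sequence 3'→5' and pairing each base (A↔T, G↔C) gives the reverse complement directly.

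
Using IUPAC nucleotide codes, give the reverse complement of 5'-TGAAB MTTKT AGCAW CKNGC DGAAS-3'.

5′-STTCHGCNMGWTGCTAMAAKVTTCA-3′

Standard pairs A↔T, G↔C; ambiguity codes pair M↔K, W↔W, S↔S, B↔V, D↔H, N↔N. Complement (ACTTVKAAMATCGTWGMNCGHCTTS), then reverse for 5'→3'.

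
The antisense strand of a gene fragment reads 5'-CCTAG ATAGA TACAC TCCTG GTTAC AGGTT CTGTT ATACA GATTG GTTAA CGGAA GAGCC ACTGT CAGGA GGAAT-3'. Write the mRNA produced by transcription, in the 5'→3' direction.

5'-AUUCCUCCUGACAGUGGCUCUUCCGUUAACCAAUCUGUAUAACAGAACCUGUAACCAGGAGUGUAUCUAUCUAGG-3'

RNA polymerase reads the template 3'→5' and synthesizes mRNA 5'→3' by base-pairing (A→U, T→A, G↔C). The complement of the template is GGATCTATCTATGTGAGGACCAATGTCCAAGACAATATGTCTAACCAATTGCCTTCTCGGTGACAGTCCTCCTTA; antiparallel, so 5'→3' the coding strand is ATTCCTCCTGACAGTGGCTCTTCCGTTAACCAATCTGTATAACAGAACCTGTAACCAGGAGTGTATCTATCTAGG. Replace T with U for the mRNA.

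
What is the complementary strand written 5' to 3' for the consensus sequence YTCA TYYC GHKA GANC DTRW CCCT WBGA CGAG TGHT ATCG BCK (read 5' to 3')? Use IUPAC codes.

Standard pairs A↔T, G↔C; ambiguity codes pair R↔Y, K↔M, W↔W, B↔V, D↔H, N↔N. Complement (RAGTARRGCDMTCTNGHAYWGGGAWVCTGCTCACDATAGCVGM), then reverse for 5'→3'.

5'-MGVCGATADCACTCGTCVWAGGGWYAHGNTCTMDCGRRATGAR-3'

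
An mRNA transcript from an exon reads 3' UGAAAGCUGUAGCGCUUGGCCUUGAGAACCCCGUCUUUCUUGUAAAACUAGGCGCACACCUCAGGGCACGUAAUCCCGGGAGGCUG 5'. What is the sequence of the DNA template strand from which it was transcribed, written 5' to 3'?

Written 5'→3' the mRNA is GUCGGAGGGCCCUAAUGCACGGGACUCCACACGCGGAUCAAAAUGUUCUUUCUGCCCCAAGAGUUCCGGUUCGCGAUGUCGAAAGU, so the coding DNA strand is GTCGGAGGGCCCTAATGCACGGGACTCCACACGCGGATCAAAATGTTCTTTCTGCCCCAAGAGTTCCGGTTCGCGATGTCGAAAGT. The template is its reverse complement.

5′-ACTTTCGACATCGCGAACCGGAACTCTTGGGGCAGAAAGAACATTTTGATCCGCGTGTGGAGTCCCGTGCATTAGGGCCCTCCGAC-3′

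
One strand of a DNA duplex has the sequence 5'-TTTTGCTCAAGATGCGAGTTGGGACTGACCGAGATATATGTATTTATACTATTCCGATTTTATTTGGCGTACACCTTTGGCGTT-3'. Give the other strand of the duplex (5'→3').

5'-AACGCCAAAGGTGTACGCCAAATAAAATCGGAATAGTATAAATACATATATCTCGGTCAGTCCCAACTCGCATCTTGAGCAAAA-3'

Pairing A↔T and G↔C gives AAAACGAGTTCTACGCTCAACCCTGACTGGCTCTATATACATAAATATGATAAGGCTAAAATAAACCGCATGTGGAAACCGCAA, running 3'→5'. Reverse for the 5'→3' convention.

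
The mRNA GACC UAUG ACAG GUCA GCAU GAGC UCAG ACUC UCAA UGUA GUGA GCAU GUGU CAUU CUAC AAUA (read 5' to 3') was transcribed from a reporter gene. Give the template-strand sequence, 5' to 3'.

5'-TATTGTAGAATGACACATGCTCACTACATTGAGAGTCTGAGCTCATGCTGACCTGTCATAGGTC-3'

Replace U with T to get the coding DNA strand: GACCTATGACAGGTCAGCATGAGCTCAGACTCTCAATGTAGTGAGCATGTGTCATTCTACAATA. The template strand is its reverse complement (complement CTGGATACTGTCCAGTCGTACTCGAGTCTGAGAGTTACATCACTCGTACACAGTAAGATGTTAT, then reverse).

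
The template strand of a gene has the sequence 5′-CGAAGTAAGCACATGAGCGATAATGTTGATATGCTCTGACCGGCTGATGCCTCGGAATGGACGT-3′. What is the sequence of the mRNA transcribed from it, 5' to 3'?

The mRNA has the sequence of the coding strand (reverse complement of the template) with T→U. Reverse complement of CGAAGTAAGCACATGAGCGATAATGTTGATATGCTCTGACCGGCTGATGCCTCGGAATGGACGT is ACGTCCATTCCGAGGCATCAGCCGGTCAGAGCATATCAACATTATCGCTCATGTGCTTACTTCG; then T→U.

5'-ACGUCCAUUCCGAGGCAUCAGCCGGUCAGAGCAUAUCAACAUUAUCGCUCAUGUGCUUACUUCG-3'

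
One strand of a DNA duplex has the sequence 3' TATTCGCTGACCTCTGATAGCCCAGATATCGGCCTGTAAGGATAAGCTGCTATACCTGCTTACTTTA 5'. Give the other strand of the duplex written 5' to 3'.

The strand is given 3'→5', so its complement runs 5'→3' in the same left-to-right order: pair each base A↔T, G↔C.

5'-ATAAGCGACTGGAGACTATCGGGTCTATAGCCGGACATTCCTATTCGACGATATGGACGAATGAAAT-3'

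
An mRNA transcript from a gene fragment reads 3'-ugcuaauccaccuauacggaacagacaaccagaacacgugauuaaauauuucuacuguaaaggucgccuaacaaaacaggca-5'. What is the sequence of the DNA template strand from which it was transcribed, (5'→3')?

5'-ACGATTAGGTGGATATGCCTTGTCTGTTGGTCTTGTGCACTAATTTATAAAGATGACATTTCCAGCGGATTGTTTTGTCCGT-3'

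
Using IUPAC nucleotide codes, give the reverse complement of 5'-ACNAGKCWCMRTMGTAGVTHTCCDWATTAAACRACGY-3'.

5'-RCGTYGTTTAATWHGGADABCTACKAYKGWGMCTNGT-3'

Standard pairs A↔T, G↔C; ambiguity codes pair R↔Y, M↔K, W↔W, D↔H, V↔B, N↔N. Complement (TGNTCMGWGKYAKCATCBADAGGHWTAATTTGYTGCR), then reverse for 5'→3'.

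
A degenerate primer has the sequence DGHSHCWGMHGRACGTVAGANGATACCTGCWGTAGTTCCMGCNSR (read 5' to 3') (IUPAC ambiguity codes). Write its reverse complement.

Standard pairs A↔T, G↔C; ambiguity codes pair R↔Y, M↔K, W↔W, S↔S, D↔H, V↔B, N↔N. Complement (HCDSDGWCKDCYTGCABTCTNCTATGGACGWCATCAAGGKCGNSY), then reverse for 5'→3'.

5'-YSNGCKGGAACTACWGCAGGTATCNTCTBACGTYCDKCWGDSDCH-3'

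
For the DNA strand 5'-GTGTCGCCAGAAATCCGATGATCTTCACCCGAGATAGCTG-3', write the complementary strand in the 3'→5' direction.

Base-pairing A↔T, G↔C gives the complement. The complementary strand is antiparallel, so paired with a 5'→3' strand it runs 3'→5'.

3'-CACAGCGGTCTTTAGGCTACTAGAAGTGGGCTCTATCGAC-5'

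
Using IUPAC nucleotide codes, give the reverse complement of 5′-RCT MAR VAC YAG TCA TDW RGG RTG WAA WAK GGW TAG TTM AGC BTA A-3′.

5'-TTAVGCTKAACTAWCCMTWTTWCAYCCYWHATGACTRGTBYTKAGY-3'

Standard pairs A↔T, G↔C; ambiguity codes pair R↔Y, M↔K, W↔W, B↔V, D↔H. Complement (YGAKTYBTGRTCAGTAHWYCCYACWTTWTMCCWATCAAKTCGVATT), then reverse for 5'→3'.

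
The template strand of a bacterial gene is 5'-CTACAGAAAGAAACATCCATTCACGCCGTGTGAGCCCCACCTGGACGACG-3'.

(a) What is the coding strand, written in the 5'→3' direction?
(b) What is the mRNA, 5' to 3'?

(a) 5'-CGTCGTCCAGGTGGGGCTCACACGGCGTGAATGGATGTTTCTTTCTGTAG-3'
(b) 5'-CGUCGUCCAGGUGGGGCUCACACGGCGUGAAUGGAUGUUUCUUUCUGUAG-3'

(a) The coding strand is the reverse complement of the template: complement GATGTCTTTCTTTGTAGGTAAGTGCGGCACACTCGGGGTGGACCTGCTGC, then reverse.
(b) mRNA has the coding-strand sequence with T→U.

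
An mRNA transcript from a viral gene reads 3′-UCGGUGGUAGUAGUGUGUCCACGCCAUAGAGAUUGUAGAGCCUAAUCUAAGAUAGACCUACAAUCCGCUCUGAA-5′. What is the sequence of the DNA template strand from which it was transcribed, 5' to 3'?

5′-AGCCACCATCATCACACAGGTGCGGTATCTCTAACATCTCGGATTAGATTCTATCTGGATGTTAGGCGAGACTT-3′

Written 5'→3' the mRNA is AAGUCUCGCCUAACAUCCAGAUAGAAUCUAAUCCGAGAUGUUAGAGAUACCGCACCUGUGUGAUGAUGGUGGCU, so the coding DNA strand is AAGTCTCGCCTAACATCCAGATAGAATCTAATCCGAGATGTTAGAGATACCGCACCTGTGTGATGATGGTGGCT. The template is its reverse complement.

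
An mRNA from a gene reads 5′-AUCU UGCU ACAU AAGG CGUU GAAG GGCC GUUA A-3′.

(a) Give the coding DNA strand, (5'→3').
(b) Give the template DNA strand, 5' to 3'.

(a) The coding strand matches the mRNA with U→T.
(b) The template strand is the reverse complement of the coding strand.

(a) 5'-ATCTTGCTACATAAGGCGTTGAAGGGCCGTTAA-3'
(b) 5′-TTAACGGCCCTTCAACGCCTTATGTAGCAAGAT-3′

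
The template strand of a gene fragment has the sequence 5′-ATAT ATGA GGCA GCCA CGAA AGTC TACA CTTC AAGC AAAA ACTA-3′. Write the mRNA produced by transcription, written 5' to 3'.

The mRNA has the sequence of the coding strand (reverse complement of the template) with T→U. Reverse complement of ATATATGAGGCAGCCACGAAAGTCTACACTTCAAGCAAAAACTA is TAGTTTTTGCTTGAAGTGTAGACTTTCGTGGCTGCCTCATATAT; then T→U.

5'-UAGUUUUUGCUUGAAGUGUAGACUUUCGUGGCUGCCUCAUAUAU-3'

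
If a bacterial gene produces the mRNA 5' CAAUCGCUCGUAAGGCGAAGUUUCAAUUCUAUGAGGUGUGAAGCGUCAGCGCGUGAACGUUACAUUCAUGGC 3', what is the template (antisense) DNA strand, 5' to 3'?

5'-GCCATGAATGTAACGTTCACGCGCTGACGCTTCACACCTCATAGAATTGAAACTTCGCCTTACGAGCGATTG-3'

Replace U with T to get the coding DNA strand: CAATCGCTCGTAAGGCGAAGTTTCAATTCTATGAGGTGTGAAGCGTCAGCGCGTGAACGTTACATTCATGGC. The template strand is its reverse complement (complement GTTAGCGAGCATTCCGCTTCAAAGTTAAGATACTCCACACTTCGCAGTCGCGCACTTGCAATGTAAGTACCG, then reverse).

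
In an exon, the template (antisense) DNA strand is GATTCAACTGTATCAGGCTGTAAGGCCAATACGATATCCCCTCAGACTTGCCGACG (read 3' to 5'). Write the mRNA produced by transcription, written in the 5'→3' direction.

5′-CUAAGUUGACAUAGUCCGACAUUCCGGUUAUGCUAUAGGGGAGUCUGAACGGCUGC-3′

Reading the template 3'→5' as shown, RNA polymerase pairs each base (A→U, T→A, G↔C) to build mRNA 5'→3' directly.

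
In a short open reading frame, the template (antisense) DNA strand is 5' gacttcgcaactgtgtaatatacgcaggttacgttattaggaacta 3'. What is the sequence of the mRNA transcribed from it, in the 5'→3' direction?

The mRNA has the sequence of the coding strand (reverse complement of the template) with T→U. Reverse complement of GACTTCGCAACTGTGTAATATACGCAGGTTACGTTATTAGGAACTA is TAGTTCCTAATAACGTAACCTGCGTATATTACACAGTTGCGAAGTC; then T→U.

5'-UAGUUCCUAAUAACGUAACCUGCGUAUAUUACACAGUUGCGAAGUC-3'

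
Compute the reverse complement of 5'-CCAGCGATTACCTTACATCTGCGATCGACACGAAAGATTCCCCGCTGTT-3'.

5′-AACAGCGGGGAATCTTTCGTGTCGATCGCAGATGTAAGGTAATCGCTGG-3′

Reading the sequence 3'→5' and pairing each base (A↔T, G↔C) gives the reverse complement directly.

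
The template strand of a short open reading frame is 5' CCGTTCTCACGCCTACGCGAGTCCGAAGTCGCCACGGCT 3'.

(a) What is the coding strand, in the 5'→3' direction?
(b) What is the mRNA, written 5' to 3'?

(a) 5'-AGCCGTGGCGACTTCGGACTCGCGTAGGCGTGAGAACGG-3'
(b) 5′-AGCCGUGGCGACUUCGGACUCGCGUAGGCGUGAGAACGG-3′

(a) The coding strand is the reverse complement of the template: complement GGCAAGAGTGCGGATGCGCTCAGGCTTCAGCGGTGCCGA, then reverse.
(b) mRNA has the coding-strand sequence with T→U.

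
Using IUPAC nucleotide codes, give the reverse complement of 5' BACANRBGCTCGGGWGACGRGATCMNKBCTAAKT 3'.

Standard pairs A↔T, G↔C; ambiguity codes pair R↔Y, M↔K, W↔W, B↔V, N↔N. Complement (VTGTNYVCGAGCCCWCTGCYCTAGKNMVGATTMA), then reverse for 5'→3'.

5′-AMTTAGVMNKGATCYCGTCWCCCGAGCVYNTGTV-3′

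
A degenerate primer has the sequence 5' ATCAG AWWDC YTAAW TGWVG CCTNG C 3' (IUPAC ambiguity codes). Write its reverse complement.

5'-GCNAGGCBWCAWTTARGHWWTCTGAT-3'

Standard pairs A↔T, G↔C; ambiguity codes pair Y↔R, W↔W, D↔H, V↔B, N↔N. Complement (TAGTCTWWHGRATTWACWBCGGANCG), then reverse for 5'→3'.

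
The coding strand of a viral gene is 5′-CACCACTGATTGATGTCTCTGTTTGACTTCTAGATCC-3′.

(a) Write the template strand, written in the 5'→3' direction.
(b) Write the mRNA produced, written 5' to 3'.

(a) 5′-GGATCTAGAAGTCAAACAGAGACATCAATCAGTGGTG-3′
(b) 5'-CACCACUGAUUGAUGUCUCUGUUUGACUUCUAGAUCC-3'

(a) The template strand is the reverse complement of the coding strand: complement GTGGTGACTAACTACAGAGACAAACTGAAGATCTAGG, then reverse.
(b) mRNA matches the coding strand with T→U.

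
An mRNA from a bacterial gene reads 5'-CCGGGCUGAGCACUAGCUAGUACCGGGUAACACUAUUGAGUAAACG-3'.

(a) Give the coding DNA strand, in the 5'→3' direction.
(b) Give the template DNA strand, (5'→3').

(a) 5'-CCGGGCTGAGCACTAGCTAGTACCGGGTAACACTATTGAGTAAACG-3'
(b) 5'-CGTTTACTCAATAGTGTTACCCGGTACTAGCTAGTGCTCAGCCCGG-3'

(a) The coding strand matches the mRNA with U→T.
(b) The template strand is the reverse complement of the coding strand.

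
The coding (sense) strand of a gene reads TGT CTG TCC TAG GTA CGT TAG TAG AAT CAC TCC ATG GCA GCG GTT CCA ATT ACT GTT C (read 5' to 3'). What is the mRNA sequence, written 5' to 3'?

5'-UGUCUGUCCUAGGUACGUUAGUAGAAUCACUCCAUGGCAGCGGUUCCAAUUACUGUUC-3'

The mRNA is synthesized from the template strand, so it matches the coding strand with T replaced by U.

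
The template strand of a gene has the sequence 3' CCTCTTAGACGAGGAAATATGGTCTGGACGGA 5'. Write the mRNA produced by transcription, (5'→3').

5'-GGAGAAUCUGCUCCUUUAUACCAGACCUGCCU-3'

Reading the template 3'→5' as shown, RNA polymerase pairs each base (A→U, T→A, G↔C) to build mRNA 5'→3' directly.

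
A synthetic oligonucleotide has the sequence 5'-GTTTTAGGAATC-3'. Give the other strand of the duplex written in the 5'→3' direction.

The complement of GTTTTAGGAATC is CAAAATCCTTAG (A↔T, G↔C). DNA strands are antiparallel, so the complementary strand runs 3'→5'; reversing gives the 5'→3' form.

5'-GATTCCTAAAAC-3'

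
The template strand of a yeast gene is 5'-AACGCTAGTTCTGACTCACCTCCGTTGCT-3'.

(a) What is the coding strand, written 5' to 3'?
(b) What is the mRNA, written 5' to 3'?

(a) The coding strand is the reverse complement of the template: complement TTGCGATCAAGACTGAGTGGAGGCAACGA, then reverse.
(b) mRNA has the coding-strand sequence with T→U.

(a) 5'-AGCAACGGAGGTGAGTCAGAACTAGCGTT-3'
(b) 5′-AGCAACGGAGGUGAGUCAGAACUAGCGUU-3′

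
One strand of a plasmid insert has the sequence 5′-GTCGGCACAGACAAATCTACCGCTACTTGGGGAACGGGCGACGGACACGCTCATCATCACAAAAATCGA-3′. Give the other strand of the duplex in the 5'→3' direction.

The complement of GTCGGCACAGACAAATCTACCGCTACTTGGGGAACGGGCGACGGACACGCTCATCATCACAAAAATCGA is CAGCCGTGTCTGTTTAGATGGCGATGAACCCCTTGCCCGCTGCCTGTGCGAGTAGTAGTGTTTTTAGCT (A↔T, G↔C). DNA strands are antiparallel, so the complementary strand runs 3'→5'; reversing gives the 5'→3' form.

5'-TCGATTTTTGTGATGATGAGCGTGTCCGTCGCCCGTTCCCCAAGTAGCGGTAGATTTGTCTGTGCCGAC-3'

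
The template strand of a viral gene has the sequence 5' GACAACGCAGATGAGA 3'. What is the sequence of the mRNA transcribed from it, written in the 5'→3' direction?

5′-UCUCAUCUGCGUUGUC-3′

The mRNA has the sequence of the coding strand (reverse complement of the template) with T→U. Reverse complement of GACAACGCAGATGAGA is TCTCATCTGCGTTGTC; then T→U.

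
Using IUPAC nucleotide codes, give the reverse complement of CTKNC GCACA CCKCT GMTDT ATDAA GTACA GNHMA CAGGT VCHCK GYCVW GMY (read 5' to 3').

5'-RKCWBGRCMGDGBACCTGTKDNCTGTACTTHATAHAKCAGMGGTGTGCGNMAG-3'

Standard pairs A↔T, G↔C; ambiguity codes pair Y↔R, M↔K, W↔W, D↔H, V↔B, N↔N. Complement (GAMNGCGTGTGGMGACKAHATAHTTCATGTCNDKTGTCCABGDGMCRGBWCKR), then reverse for 5'→3'.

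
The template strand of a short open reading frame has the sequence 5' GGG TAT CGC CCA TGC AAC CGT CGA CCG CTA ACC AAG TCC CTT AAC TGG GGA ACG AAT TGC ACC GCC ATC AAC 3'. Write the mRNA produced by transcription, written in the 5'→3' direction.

The mRNA has the sequence of the coding strand (reverse complement of the template) with T→U. Reverse complement of GGGTATCGCCCATGCAACCGTCGACCGCTAACCAAGTCCCTTAACTGGGGAACGAATTGCACCGCCATCAAC is GTTGATGGCGGTGCAATTCGTTCCCCAGTTAAGGGACTTGGTTAGCGGTCGACGGTTGCATGGGCGATACCC; then T→U.

5'-GUUGAUGGCGGUGCAAUUCGUUCCCCAGUUAAGGGACUUGGUUAGCGGUCGACGGUUGCAUGGGCGAUACCC-3'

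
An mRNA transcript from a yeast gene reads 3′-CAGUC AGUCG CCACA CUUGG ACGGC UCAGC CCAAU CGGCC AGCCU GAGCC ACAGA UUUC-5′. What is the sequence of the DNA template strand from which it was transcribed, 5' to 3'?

5'-GTCAGTCAGCGGTGTGAACCTGCCGAGTCGGGTTAGCCGGTCGGACTCGGTGTCTAAAG-3'

Written 5'→3' the mRNA is CUUUAGACACCGAGUCCGACCGGCUAACCCGACUCGGCAGGUUCACACCGCUGACUGAC, so the coding DNA strand is CTTTAGACACCGAGTCCGACCGGCTAACCCGACTCGGCAGGTTCACACCGCTGACTGAC. The template is its reverse complement.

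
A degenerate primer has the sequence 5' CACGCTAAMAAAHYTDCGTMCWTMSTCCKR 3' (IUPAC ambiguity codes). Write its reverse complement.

5′-YMGGASKAWGKACGHARDTTTKTTAGCGTG-3′

Standard pairs A↔T, G↔C; ambiguity codes pair R↔Y, M↔K, W↔W, S↔S, D↔H. Complement (GTGCGATTKTTTDRAHGCAKGWAKSAGGMY), then reverse for 5'→3'.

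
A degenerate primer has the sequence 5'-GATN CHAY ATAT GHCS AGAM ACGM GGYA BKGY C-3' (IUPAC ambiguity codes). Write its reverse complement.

Standard pairs A↔T, G↔C; ambiguity codes pair Y↔R, M↔K, S↔S, B↔V, H↔D, N↔N. Complement (CTANGDTRTATACDGSTCTKTGCKCCRTVMCRG), then reverse for 5'→3'.

5'-GRCMVTRCCKCGTKTCTSGDCATATRTDGNATC-3'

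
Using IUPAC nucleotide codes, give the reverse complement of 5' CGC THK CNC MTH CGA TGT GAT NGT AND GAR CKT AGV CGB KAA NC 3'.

Standard pairs A↔T, G↔C; ambiguity codes pair R↔Y, M↔K, B↔V, D↔H, N↔N. Complement (GCGADMGNGKADGCTACACTANCATNHCTYGMATCBGCVMTTNG), then reverse for 5'→3'.

5'-GNTTMVCGBCTAMGYTCHNTACNATCACATCGDAKGNGMDAGCG-3'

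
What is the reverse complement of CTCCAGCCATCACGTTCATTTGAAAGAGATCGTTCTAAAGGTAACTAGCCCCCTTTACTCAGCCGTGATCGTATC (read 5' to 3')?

5'-GATACGATCACGGCTGAGTAAAGGGGGCTAGTTACCTTTAGAACGATCTCTTTCAAATGAACGTGATGGCTGGAG-3'

Reading the sequence 3'→5' and pairing each base (A↔T, G↔C) gives the reverse complement directly.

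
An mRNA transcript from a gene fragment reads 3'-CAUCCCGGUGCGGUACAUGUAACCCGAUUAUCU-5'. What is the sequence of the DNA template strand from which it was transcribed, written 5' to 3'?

5'-GTAGGGCCACGCCATGTACATTGGGCTAATAGA-3'

Written 5'→3' the mRNA is UCUAUUAGCCCAAUGUACAUGGCGUGGCCCUAC, so the coding DNA strand is TCTATTAGCCCAATGTACATGGCGTGGCCCTAC. The template is its reverse complement.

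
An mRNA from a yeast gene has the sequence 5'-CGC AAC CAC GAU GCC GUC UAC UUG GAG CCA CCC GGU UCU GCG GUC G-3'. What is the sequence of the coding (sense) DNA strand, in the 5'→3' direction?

5'-CGCAACCACGATGCCGTCTACTTGGAGCCACCCGGTTCTGCGGTCG-3'

The coding DNA strand has the same 5'→3' sequence as the mRNA with U replaced by T.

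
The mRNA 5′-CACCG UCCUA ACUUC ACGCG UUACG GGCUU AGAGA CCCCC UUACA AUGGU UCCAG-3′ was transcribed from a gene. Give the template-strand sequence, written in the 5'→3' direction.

Replace U with T to get the coding DNA strand: CACCGTCCTAACTTCACGCGTTACGGGCTTAGAGACCCCCTTACAATGGTTCCAG. The template strand is its reverse complement (complement GTGGCAGGATTGAAGTGCGCAATGCCCGAATCTCTGGGGGAATGTTACCAAGGTC, then reverse).

5'-CTGGAACCATTGTAAGGGGGTCTCTAAGCCCGTAACGCGTGAAGTTAGGACGGTG-3'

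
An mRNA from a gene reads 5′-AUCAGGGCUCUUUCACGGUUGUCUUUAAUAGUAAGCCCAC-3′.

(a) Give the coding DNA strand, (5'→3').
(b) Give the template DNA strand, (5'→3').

(a) 5′-ATCAGGGCTCTTTCACGGTTGTCTTTAATAGTAAGCCCAC-3′
(b) 5'-GTGGGCTTACTATTAAAGACAACCGTGAAAGAGCCCTGAT-3'

(a) The coding strand matches the mRNA with U→T.
(b) The template strand is the reverse complement of the coding strand.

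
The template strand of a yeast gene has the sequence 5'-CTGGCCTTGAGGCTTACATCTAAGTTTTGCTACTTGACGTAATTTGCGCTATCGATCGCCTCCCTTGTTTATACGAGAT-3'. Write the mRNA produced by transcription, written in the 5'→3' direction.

5′-AUCUCGUAUAAACAAGGGAGGCGAUCGAUAGCGCAAAUUACGUCAAGUAGCAAAACUUAGAUGUAAGCCUCAAGGCCAG-3′

RNA polymerase reads the template 3'→5' and synthesizes mRNA 5'→3' by base-pairing (A→U, T→A, G↔C). The complement of the template is GACCGGAACTCCGAATGTAGATTCAAAACGATGAACTGCATTAAACGCGATAGCTAGCGGAGGGAACAAATATGCTCTA; antiparallel, so 5'→3' the coding strand is ATCTCGTATAAACAAGGGAGGCGATCGATAGCGCAAATTACGTCAAGTAGCAAAACTTAGATGTAAGCCTCAAGGCCAG. Replace T with U for the mRNA.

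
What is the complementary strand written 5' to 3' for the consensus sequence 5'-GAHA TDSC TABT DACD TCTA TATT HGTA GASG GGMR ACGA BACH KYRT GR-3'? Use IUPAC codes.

Standard pairs A↔T, G↔C; ambiguity codes pair R↔Y, M↔K, S↔S, B↔V, D↔H. Complement (CTDTAHSGATVAHTGHAGATATAADCATCTSCCCKYTGCTVTGDMRYACY), then reverse for 5'→3'.

5'-YCAYRMDGTVTCGTYKCCCSTCTACDAATATAGAHGTHAVTAGSHATDTC-3'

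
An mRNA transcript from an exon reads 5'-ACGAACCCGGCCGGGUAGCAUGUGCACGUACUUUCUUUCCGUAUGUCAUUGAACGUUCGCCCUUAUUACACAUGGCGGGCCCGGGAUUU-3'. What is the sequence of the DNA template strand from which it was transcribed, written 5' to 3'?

5'-AAATCCCGGGCCCGCCATGTGTAATAAGGGCGAACGTTCAATGACATACGGAAAGAAAGTACGTGCACATGCTACCCGGCCGGGTTCGT-3'

Replace U with T to get the coding DNA strand: ACGAACCCGGCCGGGTAGCATGTGCACGTACTTTCTTTCCGTATGTCATTGAACGTTCGCCCTTATTACACATGGCGGGCCCGGGATTT. The template strand is its reverse complement (complement TGCTTGGGCCGGCCCATCGTACACGTGCATGAAAGAAAGGCATACAGTAACTTGCAAGCGGGAATAATGTGTACCGCCCGGGCCCTAAA, then reverse).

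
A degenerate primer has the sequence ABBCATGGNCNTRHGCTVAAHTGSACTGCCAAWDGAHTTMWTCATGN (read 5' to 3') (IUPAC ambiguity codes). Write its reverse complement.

5′-NCATGAWKAADTCHWTTGGCAGTSCADTTBAGCDYANGNCCATGVVT-3′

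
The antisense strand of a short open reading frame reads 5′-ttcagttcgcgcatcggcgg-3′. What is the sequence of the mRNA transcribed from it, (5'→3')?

5′-CCGCCGAUGCGCGAACUGAA-3′

The mRNA has the sequence of the coding strand (reverse complement of the template) with T→U. Reverse complement of TTCAGTTCGCGCATCGGCGG is CCGCCGATGCGCGAACTGAA; then T→U.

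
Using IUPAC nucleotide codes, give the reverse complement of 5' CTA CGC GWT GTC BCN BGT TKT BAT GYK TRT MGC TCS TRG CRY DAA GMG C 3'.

Standard pairs A↔T, G↔C; ambiguity codes pair R↔Y, M↔K, W↔W, S↔S, B↔V, D↔H, N↔N. Complement (GATGCGCWACAGVGNVCAAMAVTACRMAYAKCGAGSAYCGYRHTTCKCG), then reverse for 5'→3'.

5'-GCKCTTHRYGCYASGAGCKAYAMRCATVAMAACVNGVGACAWCGCGTAG-3'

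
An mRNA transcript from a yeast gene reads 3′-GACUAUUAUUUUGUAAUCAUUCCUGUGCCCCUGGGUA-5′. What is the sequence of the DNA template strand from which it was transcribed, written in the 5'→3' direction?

Written 5'→3' the mRNA is AUGGGUCCCCGUGUCCUUACUAAUGUUUUAUUAUCAG, so the coding DNA strand is ATGGGTCCCCGTGTCCTTACTAATGTTTTATTATCAG. The template is its reverse complement.

5'-CTGATAATAAAACATTAGTAAGGACACGGGGACCCAT-3'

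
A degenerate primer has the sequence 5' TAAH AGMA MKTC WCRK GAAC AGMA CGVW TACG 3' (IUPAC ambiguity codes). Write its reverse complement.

Standard pairs A↔T, G↔C; ambiguity codes pair R↔Y, M↔K, W↔W, H↔D, V↔B. Complement (ATTDTCKTKMAGWGYMCTTGTCKTGCBWATGC), then reverse for 5'→3'.

5'-CGTAWBCGTKCTGTTCMYGWGAMKTKCTDTTA-3'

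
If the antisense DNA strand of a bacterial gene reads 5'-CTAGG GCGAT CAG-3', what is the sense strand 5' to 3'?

The coding strand is complementary and antiparallel to the template: take the complement (A↔T, G↔C) and reverse.

5'-CTGATCGCCCTAG-3'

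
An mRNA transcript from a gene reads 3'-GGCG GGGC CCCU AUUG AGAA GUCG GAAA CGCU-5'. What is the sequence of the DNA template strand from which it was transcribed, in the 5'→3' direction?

5'-CCGCCCCGGGGATAACTCTTCAGCCTTTGCGA-3'

Written 5'→3' the mRNA is UCGCAAAGGCUGAAGAGUUAUCCCCGGGGCGG, so the coding DNA strand is TCGCAAAGGCTGAAGAGTTATCCCCGGGGCGG. The template is its reverse complement.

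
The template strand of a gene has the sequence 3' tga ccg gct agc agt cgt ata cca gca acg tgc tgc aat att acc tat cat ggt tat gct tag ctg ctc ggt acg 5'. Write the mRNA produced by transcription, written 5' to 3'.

5'-ACUGGCCGAUCGUCAGCAUAUGGUCGUUGCACGACGUUAUAAUGGAUAGUACCAAUACGAAUCGACGAGCCAUGC-3'

Reading the template 3'→5' as shown, RNA polymerase pairs each base (A→U, T→A, G↔C) to build mRNA 5'→3' directly.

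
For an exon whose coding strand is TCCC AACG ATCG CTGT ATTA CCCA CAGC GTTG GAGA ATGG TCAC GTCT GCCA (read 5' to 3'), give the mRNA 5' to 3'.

5'-UCCCAACGAUCGCUGUAUUACCCACAGCGUUGGAGAAUGGUCACGUCUGCCA-3'

The mRNA is synthesized from the template strand, so it matches the coding strand with T replaced by U.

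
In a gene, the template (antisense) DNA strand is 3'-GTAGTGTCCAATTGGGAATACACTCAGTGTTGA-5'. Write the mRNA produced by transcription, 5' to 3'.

Reading the template 3'→5' as shown, RNA polymerase pairs each base (A→U, T→A, G↔C) to build mRNA 5'→3' directly.

5'-CAUCACAGGUUAACCCUUAUGUGAGUCACAACU-3'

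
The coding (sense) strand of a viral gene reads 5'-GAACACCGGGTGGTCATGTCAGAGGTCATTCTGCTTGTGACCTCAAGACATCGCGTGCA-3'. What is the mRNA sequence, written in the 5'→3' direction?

5'-GAACACCGGGUGGUCAUGUCAGAGGUCAUUCUGCUUGUGACCUCAAGACAUCGCGUGCA-3'

mRNA has the coding-strand sequence with U in place of T.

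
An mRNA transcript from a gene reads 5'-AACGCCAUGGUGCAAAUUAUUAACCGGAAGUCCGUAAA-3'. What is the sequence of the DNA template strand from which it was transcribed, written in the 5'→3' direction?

5'-TTTACGGACTTCCGGTTAATAATTTGCACCATGGCGTT-3'

Replace U with T to get the coding DNA strand: AACGCCATGGTGCAAATTATTAACCGGAAGTCCGTAAA. The template strand is its reverse complement (complement TTGCGGTACCACGTTTAATAATTGGCCTTCAGGCATTT, then reverse).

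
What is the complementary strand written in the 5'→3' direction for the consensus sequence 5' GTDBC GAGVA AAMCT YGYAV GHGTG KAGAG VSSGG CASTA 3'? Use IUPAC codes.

5'-TASTGCCSSBCTCTMCACDCBTRCRAGKTTTBCTCGVHAC-3'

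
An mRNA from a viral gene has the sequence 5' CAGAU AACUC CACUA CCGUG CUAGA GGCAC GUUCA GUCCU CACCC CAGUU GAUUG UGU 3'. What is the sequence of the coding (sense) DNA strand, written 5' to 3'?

5'-CAGATAACTCCACTACCGTGCTAGAGGCACGTTCAGTCCTCACCCCAGTTGATTGTGT-3'

The coding DNA strand has the same 5'→3' sequence as the mRNA with U replaced by T.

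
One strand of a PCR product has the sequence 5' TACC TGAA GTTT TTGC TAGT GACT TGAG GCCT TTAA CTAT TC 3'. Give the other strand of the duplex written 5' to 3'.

5'-GAATAGTTAAAGGCCTCAAGTCACTAGCAAAAACTTCAGGTA-3'

The complement of TACCTGAAGTTTTTGCTAGTGACTTGAGGCCTTTAACTATTC is ATGGACTTCAAAAACGATCACTGAACTCCGGAAATTGATAAG (A↔T, G↔C). DNA strands are antiparallel, so the complementary strand runs 3'→5'; reversing gives the 5'→3' form.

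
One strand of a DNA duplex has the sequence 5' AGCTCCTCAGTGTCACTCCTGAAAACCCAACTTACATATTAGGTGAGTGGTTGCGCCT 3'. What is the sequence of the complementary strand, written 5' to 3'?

5'-AGGCGCAACCACTCACCTAATATGTAAGTTGGGTTTTCAGGAGTGACACTGAGGAGCT-3'

The complement of AGCTCCTCAGTGTCACTCCTGAAAACCCAACTTACATATTAGGTGAGTGGTTGCGCCT is TCGAGGAGTCACAGTGAGGACTTTTGGGTTGAATGTATAATCCACTCACCAACGCGGA (A↔T, G↔C). DNA strands are antiparallel, so the complementary strand runs 3'→5'; reversing gives the 5'→3' form.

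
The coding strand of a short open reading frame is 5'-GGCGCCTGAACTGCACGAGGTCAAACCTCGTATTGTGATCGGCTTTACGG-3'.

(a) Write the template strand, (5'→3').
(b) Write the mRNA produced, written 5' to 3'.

(a) 5'-CCGTAAAGCCGATCACAATACGAGGTTTGACCTCGTGCAGTTCAGGCGCC-3'
(b) 5′-GGCGCCUGAACUGCACGAGGUCAAACCUCGUAUUGUGAUCGGCUUUACGG-3′

(a) The template strand is the reverse complement of the coding strand: complement CCGCGGACTTGACGTGCTCCAGTTTGGAGCATAACACTAGCCGAAATGCC, then reverse.
(b) mRNA matches the coding strand with T→U.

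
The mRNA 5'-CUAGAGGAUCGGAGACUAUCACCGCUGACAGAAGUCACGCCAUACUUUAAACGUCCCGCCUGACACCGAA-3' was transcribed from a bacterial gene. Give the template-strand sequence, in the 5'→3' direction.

Replace U with T to get the coding DNA strand: CTAGAGGATCGGAGACTATCACCGCTGACAGAAGTCACGCCATACTTTAAACGTCCCGCCTGACACCGAA. The template strand is its reverse complement (complement GATCTCCTAGCCTCTGATAGTGGCGACTGTCTTCAGTGCGGTATGAAATTTGCAGGGCGGACTGTGGCTT, then reverse).

5'-TTCGGTGTCAGGCGGGACGTTTAAAGTATGGCGTGACTTCTGTCAGCGGTGATAGTCTCCGATCCTCTAG-3'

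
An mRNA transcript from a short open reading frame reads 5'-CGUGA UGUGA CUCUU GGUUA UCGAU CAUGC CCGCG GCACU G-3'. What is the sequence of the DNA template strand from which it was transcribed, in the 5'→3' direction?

5'-CAGTGCCGCGGGCATGATCGATAACCAAGAGTCACATCACG-3'

Replace U with T to get the coding DNA strand: CGTGATGTGACTCTTGGTTATCGATCATGCCCGCGGCACTG. The template strand is its reverse complement (complement GCACTACACTGAGAACCAATAGCTAGTACGGGCGCCGTGAC, then reverse).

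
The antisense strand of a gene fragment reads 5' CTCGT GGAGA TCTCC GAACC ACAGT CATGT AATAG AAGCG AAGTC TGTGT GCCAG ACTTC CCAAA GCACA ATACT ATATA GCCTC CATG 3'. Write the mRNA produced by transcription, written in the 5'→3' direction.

5′-CAUGGAGGCUAUAUAGUAUUGUGCUUUGGGAAGUCUGGCACACAGACUUCGCUUCUAUUACAUGACUGUGGUUCGGAGAUCUCCACGAG-3′

RNA polymerase reads the template 3'→5' and synthesizes mRNA 5'→3' by base-pairing (A→U, T→A, G↔C). The complement of the template is GAGCACCTCTAGAGGCTTGGTGTCAGTACATTATCTTCGCTTCAGACACACGGTCTGAAGGGTTTCGTGTTATGATATATCGGAGGTAC; antiparallel, so 5'→3' the coding strand is CATGGAGGCTATATAGTATTGTGCTTTGGGAAGTCTGGCACACAGACTTCGCTTCTATTACATGACTGTGGTTCGGAGATCTCCACGAG. Replace T with U for the mRNA.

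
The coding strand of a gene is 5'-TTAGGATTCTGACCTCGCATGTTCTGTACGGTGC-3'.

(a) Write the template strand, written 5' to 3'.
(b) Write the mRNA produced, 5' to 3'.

(a) 5'-GCACCGTACAGAACATGCGAGGTCAGAATCCTAA-3'
(b) 5'-UUAGGAUUCUGACCUCGCAUGUUCUGUACGGUGC-3'

(a) The template strand is the reverse complement of the coding strand: complement AATCCTAAGACTGGAGCGTACAAGACATGCCACG, then reverse.
(b) mRNA matches the coding strand with T→U.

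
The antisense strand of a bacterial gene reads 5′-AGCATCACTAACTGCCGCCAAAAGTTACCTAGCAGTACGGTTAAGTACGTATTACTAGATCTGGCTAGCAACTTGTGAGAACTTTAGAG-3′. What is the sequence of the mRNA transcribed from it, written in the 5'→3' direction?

The mRNA has the sequence of the coding strand (reverse complement of the template) with T→U. Reverse complement of AGCATCACTAACTGCCGCCAAAAGTTACCTAGCAGTACGGTTAAGTACGTATTACTAGATCTGGCTAGCAACTTGTGAGAACTTTAGAG is CTCTAAAGTTCTCACAAGTTGCTAGCCAGATCTAGTAATACGTACTTAACCGTACTGCTAGGTAACTTTTGGCGGCAGTTAGTGATGCT; then T→U.

5'-CUCUAAAGUUCUCACAAGUUGCUAGCCAGAUCUAGUAAUACGUACUUAACCGUACUGCUAGGUAACUUUUGGCGGCAGUUAGUGAUGCU-3'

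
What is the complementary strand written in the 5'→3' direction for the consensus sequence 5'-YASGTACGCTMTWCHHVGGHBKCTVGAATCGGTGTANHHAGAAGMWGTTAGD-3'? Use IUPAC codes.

5′-HCTAACWKCTTCTDDNTACACCGATTCBAGMVDCCBDDGWAKAGCGTACSTR-3′

Standard pairs A↔T, G↔C; ambiguity codes pair Y↔R, M↔K, W↔W, S↔S, B↔V, D↔H, N↔N. Complement (RTSCATGCGAKAWGDDBCCDVMGABCTTAGCCACATNDDTCTTCKWCAATCH), then reverse for 5'→3'.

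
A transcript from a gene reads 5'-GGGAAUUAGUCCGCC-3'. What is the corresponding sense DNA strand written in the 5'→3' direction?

5'-GGGAATTAGTCCGCC-3'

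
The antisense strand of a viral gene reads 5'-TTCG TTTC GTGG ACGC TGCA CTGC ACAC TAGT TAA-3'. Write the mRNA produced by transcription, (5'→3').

5'-UUAACUAGUGUGCAGUGCAGCGUCCACGAAACGAA-3'

RNA polymerase reads the template 3'→5' and synthesizes mRNA 5'→3' by base-pairing (A→U, T→A, G↔C). The complement of the template is AAGCAAAGCACCTGCGACGTGACGTGTGATCAATT; antiparallel, so 5'→3' the coding strand is TTAACTAGTGTGCAGTGCAGCGTCCACGAAACGAA. Replace T with U for the mRNA.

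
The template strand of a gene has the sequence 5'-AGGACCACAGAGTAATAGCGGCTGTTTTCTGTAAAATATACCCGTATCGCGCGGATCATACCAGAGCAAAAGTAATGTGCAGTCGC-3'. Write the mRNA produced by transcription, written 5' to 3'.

RNA polymerase reads the template 3'→5' and synthesizes mRNA 5'→3' by base-pairing (A→U, T→A, G↔C). The complement of the template is TCCTGGTGTCTCATTATCGCCGACAAAAGACATTTTATATGGGCATAGCGCGCCTAGTATGGTCTCGTTTTCATTACACGTCAGCG; antiparallel, so 5'→3' the coding strand is GCGACTGCACATTACTTTTGCTCTGGTATGATCCGCGCGATACGGGTATATTTTACAGAAAACAGCCGCTATTACTCTGTGGTCCT. Replace T with U for the mRNA.

5′-GCGACUGCACAUUACUUUUGCUCUGGUAUGAUCCGCGCGAUACGGGUAUAUUUUACAGAAAACAGCCGCUAUUACUCUGUGGUCCU-3′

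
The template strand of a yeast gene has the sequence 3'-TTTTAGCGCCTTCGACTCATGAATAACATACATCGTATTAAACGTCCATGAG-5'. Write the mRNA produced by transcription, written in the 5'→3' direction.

5'-AAAAUCGCGGAAGCUGAGUACUUAUUGUAUGUAGCAUAAUUUGCAGGUACUC-3'

Reading the template 3'→5' as shown, RNA polymerase pairs each base (A→U, T→A, G↔C) to build mRNA 5'→3' directly.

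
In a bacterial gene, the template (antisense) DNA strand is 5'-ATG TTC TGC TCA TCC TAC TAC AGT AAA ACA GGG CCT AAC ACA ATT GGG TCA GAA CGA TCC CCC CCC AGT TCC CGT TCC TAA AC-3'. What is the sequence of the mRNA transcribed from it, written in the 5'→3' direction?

RNA polymerase reads the template 3'→5' and synthesizes mRNA 5'→3' by base-pairing (A→U, T→A, G↔C). The complement of the template is TACAAGACGAGTAGGATGATGTCATTTTGTCCCGGATTGTGTTAACCCAGTCTTGCTAGGGGGGGGTCAAGGGCAAGGATTTG; antiparallel, so 5'→3' the coding strand is GTTTAGGAACGGGAACTGGGGGGGGATCGTTCTGACCCAATTGTGTTAGGCCCTGTTTTACTGTAGTAGGATGAGCAGAACAT. Replace T with U for the mRNA.

5'-GUUUAGGAACGGGAACUGGGGGGGGAUCGUUCUGACCCAAUUGUGUUAGGCCCUGUUUUACUGUAGUAGGAUGAGCAGAACAU-3'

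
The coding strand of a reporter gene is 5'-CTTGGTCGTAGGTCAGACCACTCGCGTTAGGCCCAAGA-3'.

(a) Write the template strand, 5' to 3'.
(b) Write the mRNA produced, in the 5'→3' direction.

(a) The template strand is the reverse complement of the coding strand: complement GAACCAGCATCCAGTCTGGTGAGCGCAATCCGGGTTCT, then reverse.
(b) mRNA matches the coding strand with T→U.

(a) 5′-TCTTGGGCCTAACGCGAGTGGTCTGACCTACGACCAAG-3′
(b) 5'-CUUGGUCGUAGGUCAGACCACUCGCGUUAGGCCCAAGA-3'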